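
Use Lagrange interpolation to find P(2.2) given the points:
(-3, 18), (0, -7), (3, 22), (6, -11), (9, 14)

Lagrange interpolation formula:
P(x) = Σ yᵢ × Lᵢ(x)
where Lᵢ(x) = Π_{j≠i} (x - xⱼ)/(xᵢ - xⱼ)

L_0(2.2) = (2.2 - 0)/(-3 - 0) × (2.2 - 3)/(-3 - 3) × (2.2 - 6)/(-3 - 6) × (2.2 - 9)/(-3 - 9) = -0.023394
L_1(2.2) = (2.2 - (-3))/(0 - (-3)) × (2.2 - 3)/(0 - 3) × (2.2 - 6)/(0 - 6) × (2.2 - 9)/(0 - 9) = 0.221182
L_2(2.2) = (2.2 - (-3))/(3 - (-3)) × (2.2 - 0)/(3 - 0) × (2.2 - 6)/(3 - 6) × (2.2 - 9)/(3 - 9) = 0.912375
L_3(2.2) = (2.2 - (-3))/(6 - (-3)) × (2.2 - 0)/(6 - 0) × (2.2 - 3)/(6 - 3) × (2.2 - 9)/(6 - 9) = -0.128053
L_4(2.2) = (2.2 - (-3))/(9 - (-3)) × (2.2 - 0)/(9 - 0) × (2.2 - 3)/(9 - 3) × (2.2 - 6)/(9 - 6) = 0.017890

P(2.2) = 18×L_0(2.2) + (-7)×L_1(2.2) + 22×L_2(2.2) + (-11)×L_3(2.2) + 14×L_4(2.2)
P(2.2) = 19.761923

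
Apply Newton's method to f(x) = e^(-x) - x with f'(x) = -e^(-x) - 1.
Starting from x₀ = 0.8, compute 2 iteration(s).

f(x) = e^(-x) - x
f'(x) = -e^(-x) - 1
x₀ = 0.8

Newton-Raphson formula: x_{n+1} = x_n - f(x_n)/f'(x_n)

Iteration 1:
  f(0.800000) = -0.350671
  f'(0.800000) = -1.449329
  x_1 = 0.800000 - (-0.350671)/(-1.449329) = 0.558046
Iteration 2:
  f(0.558046) = 0.014280
  f'(0.558046) = -1.572326
  x_2 = 0.558046 - 0.014280/(-1.572326) = 0.567128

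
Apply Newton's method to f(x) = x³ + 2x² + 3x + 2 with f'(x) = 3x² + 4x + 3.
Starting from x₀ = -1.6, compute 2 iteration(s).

f(x) = x³ + 2x² + 3x + 2
f'(x) = 3x² + 4x + 3
x₀ = -1.6

Newton-Raphson formula: x_{n+1} = x_n - f(x_n)/f'(x_n)

Iteration 1:
  f(-1.600000) = -1.776000
  f'(-1.600000) = 4.280000
  x_1 = -1.600000 - (-1.776000)/4.280000 = -1.185047
Iteration 2:
  f(-1.185047) = -0.410672
  f'(-1.185047) = 2.472820
  x_2 = -1.185047 - (-0.410672)/2.472820 = -1.018972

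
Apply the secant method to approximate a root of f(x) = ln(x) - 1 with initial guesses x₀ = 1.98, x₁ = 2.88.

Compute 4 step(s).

f(x) = ln(x) - 1
x₀ = 1.98, x₁ = 2.88

Secant formula: x_{n+1} = x_n - f(x_n)(x_n - x_{n-1})/(f(x_n) - f(x_{n-1}))

Iteration 1:
  f(1.980000) = -0.316903
  f(2.880000) = 0.057790
  x_2 = 2.880000 - 0.057790×(2.880000 - 1.980000)/(0.057790 - (-0.316903))
       = 2.741190
Iteration 2:
  f(2.880000) = 0.057790
  f(2.741190) = 0.008392
  x_3 = 2.741190 - 0.008392×(2.741190 - 2.880000)/(0.008392 - 0.057790)
       = 2.717608
Iteration 3:
  f(2.741190) = 0.008392
  f(2.717608) = -0.000248
  x_4 = 2.717608 - (-0.000248)×(2.717608 - 2.741190)/(-0.000248 - 0.008392)
       = 2.718285
Iteration 4:
  f(2.717608) = -0.000248
  f(2.718285) = 0.000001
  x_5 = 2.718285 - 0.000001×(2.718285 - 2.717608)/(0.000001 - (-0.000248))
       = 2.718282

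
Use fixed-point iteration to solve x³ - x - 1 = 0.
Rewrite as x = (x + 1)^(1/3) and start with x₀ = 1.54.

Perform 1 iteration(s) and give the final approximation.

Equation: x³ - x - 1 = 0
Fixed-point form: x = (x + 1)^(1/3)
x₀ = 1.54

x_1 = g(1.540000) = 1.364409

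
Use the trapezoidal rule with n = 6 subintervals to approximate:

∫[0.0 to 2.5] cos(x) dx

f(x) = cos(x)
a = 0.0, b = 2.5, n = 6
h = (b - a)/n = 0.416667

Trapezoidal rule: (h/2)[f(x₀) + 2f(x₁) + 2f(x₂) + ... + f(xₙ)]

x_0 = 0.0000, f(x_0) = 1.000000, coefficient = 1
x_1 = 0.4167, f(x_1) = 0.914443, coefficient = 2
x_2 = 0.8333, f(x_2) = 0.672412, coefficient = 2
x_3 = 1.2500, f(x_3) = 0.315322, coefficient = 2
x_4 = 1.6667, f(x_4) = -0.095724, coefficient = 2
x_5 = 2.0833, f(x_5) = -0.490390, coefficient = 2
x_6 = 2.5000, f(x_6) = -0.801144, coefficient = 1

I ≈ (0.416667/2) × 2.830985 = 0.589789
Exact value: 0.598472
Error: 0.008684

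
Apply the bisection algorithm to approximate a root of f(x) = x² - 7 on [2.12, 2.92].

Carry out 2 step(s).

f(x) = x² - 7
Initial interval: [2.12, 2.92]

Iteration 1:
  c_1 = (2.120000 + 2.920000)/2 = 2.520000
  f(c_1) = f(2.520000) = -0.649600
  f(a) × f(c) ≥ 0, new interval: [2.520000, 2.920000]
Iteration 2:
  c_2 = (2.520000 + 2.920000)/2 = 2.720000
  f(c_2) = f(2.720000) = 0.398400
  f(a) × f(c) < 0, new interval: [2.520000, 2.720000]

After 2 iteration(s), the approximation is c_2 = 2.720000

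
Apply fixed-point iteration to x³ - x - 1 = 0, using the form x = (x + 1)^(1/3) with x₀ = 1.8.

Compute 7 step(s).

Equation: x³ - x - 1 = 0
Fixed-point form: x = (x + 1)^(1/3)
x₀ = 1.8

x_1 = g(1.800000) = 1.409460
x_2 = g(1.409460) = 1.340623
x_3 = g(1.340623) = 1.327732
x_4 = g(1.327732) = 1.325290
x_5 = g(1.325290) = 1.324827
x_6 = g(1.324827) = 1.324739
x_7 = g(1.324739) = 1.324722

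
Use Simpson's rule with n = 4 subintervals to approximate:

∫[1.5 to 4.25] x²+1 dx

f(x) = x²+1
a = 1.5, b = 4.25, n = 4
h = (b - a)/n = 0.687500

Simpson's rule: (h/3)[f(x₀) + 4f(x₁) + 2f(x₂) + ... + f(xₙ)]

x_0 = 1.5000, f(x_0) = 3.250000, coefficient = 1
x_1 = 2.1875, f(x_1) = 5.785156, coefficient = 4
x_2 = 2.8750, f(x_2) = 9.265625, coefficient = 2
x_3 = 3.5625, f(x_3) = 13.691406, coefficient = 4
x_4 = 4.2500, f(x_4) = 19.062500, coefficient = 1

I ≈ (0.687500/3) × 118.750000 = 27.213542
Exact value: 27.213542
Error: 0.000000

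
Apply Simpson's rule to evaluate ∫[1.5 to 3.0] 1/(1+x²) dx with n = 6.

f(x) = 1/(1+x²)
a = 1.5, b = 3.0, n = 6
h = (b - a)/n = 0.250000

Simpson's rule: (h/3)[f(x₀) + 4f(x₁) + 2f(x₂) + ... + f(xₙ)]

x_0 = 1.5000, f(x_0) = 0.307692, coefficient = 1
x_1 = 1.7500, f(x_1) = 0.246154, coefficient = 4
x_2 = 2.0000, f(x_2) = 0.200000, coefficient = 2
x_3 = 2.2500, f(x_3) = 0.164948, coefficient = 4
x_4 = 2.5000, f(x_4) = 0.137931, coefficient = 2
x_5 = 2.7500, f(x_5) = 0.116788, coefficient = 4
x_6 = 3.0000, f(x_6) = 0.100000, coefficient = 1

I ≈ (0.250000/3) × 3.195117 = 0.266260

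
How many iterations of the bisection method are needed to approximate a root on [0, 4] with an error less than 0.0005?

We need (b-a)/2^n ≤ 0.0005
(4 - 0)/2^n ≤ 0.0005
4/2^n ≤ 0.0005
2^n ≥ 8000
n ≥ log₂(8000) = 12.97
n ≥ 13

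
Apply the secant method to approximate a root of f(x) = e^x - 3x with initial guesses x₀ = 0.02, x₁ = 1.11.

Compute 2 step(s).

f(x) = e^x - 3x
x₀ = 0.02, x₁ = 1.11

Secant formula: x_{n+1} = x_n - f(x_n)(x_n - x_{n-1})/(f(x_n) - f(x_{n-1}))

Iteration 1:
  f(0.020000) = 0.960201
  f(1.110000) = -0.295642
  x_2 = 1.110000 - (-0.295642)×(1.110000 - 0.020000)/(-0.295642 - 0.960201)
       = 0.853400
Iteration 2:
  f(1.110000) = -0.295642
  f(0.853400) = -0.212585
  x_3 = 0.853400 - (-0.212585)×(0.853400 - 1.110000)/(-0.212585 - (-0.295642))
       = 0.196630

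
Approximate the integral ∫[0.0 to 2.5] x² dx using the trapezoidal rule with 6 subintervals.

f(x) = x²
a = 0.0, b = 2.5, n = 6
h = (b - a)/n = 0.416667

Trapezoidal rule: (h/2)[f(x₀) + 2f(x₁) + 2f(x₂) + ... + f(xₙ)]

x_0 = 0.0000, f(x_0) = 0.000000, coefficient = 1
x_1 = 0.4167, f(x_1) = 0.173611, coefficient = 2
x_2 = 0.8333, f(x_2) = 0.694444, coefficient = 2
x_3 = 1.2500, f(x_3) = 1.562500, coefficient = 2
x_4 = 1.6667, f(x_4) = 2.777778, coefficient = 2
x_5 = 2.0833, f(x_5) = 4.340278, coefficient = 2
x_6 = 2.5000, f(x_6) = 6.250000, coefficient = 1

I ≈ (0.416667/2) × 25.347222 = 5.280671
Exact value: 5.208333
Error: 0.072338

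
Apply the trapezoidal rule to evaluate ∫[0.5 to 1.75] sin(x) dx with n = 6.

f(x) = sin(x)
a = 0.5, b = 1.75, n = 6
h = (b - a)/n = 0.208333

Trapezoidal rule: (h/2)[f(x₀) + 2f(x₁) + 2f(x₂) + ... + f(xₙ)]

x_0 = 0.5000, f(x_0) = 0.479426, coefficient = 1
x_1 = 0.7083, f(x_1) = 0.650569, coefficient = 2
x_2 = 0.9167, f(x_2) = 0.793578, coefficient = 2
x_3 = 1.1250, f(x_3) = 0.902268, coefficient = 2
x_4 = 1.3333, f(x_4) = 0.971938, coefficient = 2
x_5 = 1.5417, f(x_5) = 0.999576, coefficient = 2
x_6 = 1.7500, f(x_6) = 0.983986, coefficient = 1

I ≈ (0.208333/2) × 10.099267 = 1.052007
Exact value: 1.055829
Error: 0.003822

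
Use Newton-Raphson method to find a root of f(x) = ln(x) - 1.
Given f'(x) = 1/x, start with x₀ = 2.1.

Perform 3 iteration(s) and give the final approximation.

f(x) = ln(x) - 1
f'(x) = 1/x
x₀ = 2.1

Newton-Raphson formula: x_{n+1} = x_n - f(x_n)/f'(x_n)

Iteration 1:
  f(2.100000) = -0.258063
  f'(2.100000) = 0.476190
  x_1 = 2.100000 - (-0.258063)/0.476190 = 2.641932
Iteration 2:
  f(2.641932) = -0.028490
  f'(2.641932) = 0.378511
  x_2 = 2.641932 - (-0.028490)/0.378511 = 2.717199
Iteration 3:
  f(2.717199) = -0.000398
  f'(2.717199) = 0.368026
  x_3 = 2.717199 - (-0.000398)/0.368026 = 2.718282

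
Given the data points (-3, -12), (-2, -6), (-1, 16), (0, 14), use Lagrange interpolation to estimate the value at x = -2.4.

Lagrange interpolation formula:
P(x) = Σ yᵢ × Lᵢ(x)
where Lᵢ(x) = Π_{j≠i} (x - xⱼ)/(xᵢ - xⱼ)

L_0(-2.4) = (-2.4 - (-2))/(-3 - (-2)) × (-2.4 - (-1))/(-3 - (-1)) × (-2.4 - 0)/(-3 - 0) = 0.224000
L_1(-2.4) = (-2.4 - (-3))/(-2 - (-3)) × (-2.4 - (-1))/(-2 - (-1)) × (-2.4 - 0)/(-2 - 0) = 1.008000
L_2(-2.4) = (-2.4 - (-3))/(-1 - (-3)) × (-2.4 - (-2))/(-1 - (-2)) × (-2.4 - 0)/(-1 - 0) = -0.288000
L_3(-2.4) = (-2.4 - (-3))/(0 - (-3)) × (-2.4 - (-2))/(0 - (-2)) × (-2.4 - (-1))/(0 - (-1)) = 0.056000

P(-2.4) = (-12)×L_0(-2.4) + (-6)×L_1(-2.4) + 16×L_2(-2.4) + 14×L_3(-2.4)
P(-2.4) = -12.560000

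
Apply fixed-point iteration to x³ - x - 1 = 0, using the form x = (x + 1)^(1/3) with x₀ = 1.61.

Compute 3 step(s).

Equation: x³ - x - 1 = 0
Fixed-point form: x = (x + 1)^(1/3)
x₀ = 1.61

x_1 = g(1.610000) = 1.376830
x_2 = g(1.376830) = 1.334543
x_3 = g(1.334543) = 1.326582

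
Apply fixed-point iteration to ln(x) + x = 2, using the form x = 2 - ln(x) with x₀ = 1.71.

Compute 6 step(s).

Equation: ln(x) + x = 2
Fixed-point form: x = 2 - ln(x)
x₀ = 1.71

x_1 = g(1.710000) = 1.463507
x_2 = g(1.463507) = 1.619165
x_3 = g(1.619165) = 1.518090
x_4 = g(1.518090) = 1.582547
x_5 = g(1.582547) = 1.540964
x_6 = g(1.540964) = 1.567592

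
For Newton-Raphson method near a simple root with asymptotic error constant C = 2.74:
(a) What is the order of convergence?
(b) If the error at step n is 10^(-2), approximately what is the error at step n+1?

(a) Newton-Raphson has quadratic (order 2) convergence near simple roots.
    This means |e_{n+1}| ≈ C|e_n|².

(b) With |e_n| = 10^(-2) and C = 2.74:
    |e_{n+1}| ≈ 2.74 × (10^(-2))² = 2.74 × 10^(-4)

(a) 2 (quadratic); (b) |e_{n+1}| ≈ 2.740e-04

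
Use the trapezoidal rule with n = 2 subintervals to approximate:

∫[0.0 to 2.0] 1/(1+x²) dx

f(x) = 1/(1+x²)
a = 0.0, b = 2.0, n = 2
h = (b - a)/n = 1.000000

Trapezoidal rule: (h/2)[f(x₀) + 2f(x₁) + 2f(x₂) + ... + f(xₙ)]

x_0 = 0.0000, f(x_0) = 1.000000, coefficient = 1
x_1 = 1.0000, f(x_1) = 0.500000, coefficient = 2
x_2 = 2.0000, f(x_2) = 0.200000, coefficient = 1

I ≈ (1.000000/2) × 2.200000 = 1.100000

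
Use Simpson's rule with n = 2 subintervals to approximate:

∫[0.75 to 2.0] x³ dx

f(x) = x³
a = 0.75, b = 2.0, n = 2
h = (b - a)/n = 0.625000

Simpson's rule: (h/3)[f(x₀) + 4f(x₁) + 2f(x₂) + ... + f(xₙ)]

x_0 = 0.7500, f(x_0) = 0.421875, coefficient = 1
x_1 = 1.3750, f(x_1) = 2.599609, coefficient = 4
x_2 = 2.0000, f(x_2) = 8.000000, coefficient = 1

I ≈ (0.625000/3) × 18.820312 = 3.920898
Exact value: 3.920898
Error: 0.000000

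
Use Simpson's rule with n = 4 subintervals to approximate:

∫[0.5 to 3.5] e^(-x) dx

f(x) = e^(-x)
a = 0.5, b = 3.5, n = 4
h = (b - a)/n = 0.750000

Simpson's rule: (h/3)[f(x₀) + 4f(x₁) + 2f(x₂) + ... + f(xₙ)]

x_0 = 0.5000, f(x_0) = 0.606531, coefficient = 1
x_1 = 1.2500, f(x_1) = 0.286505, coefficient = 4
x_2 = 2.0000, f(x_2) = 0.135335, coefficient = 2
x_3 = 2.7500, f(x_3) = 0.063928, coefficient = 4
x_4 = 3.5000, f(x_4) = 0.030197, coefficient = 1

I ≈ (0.750000/3) × 2.309129 = 0.577282
Exact value: 0.576333
Error: 0.000949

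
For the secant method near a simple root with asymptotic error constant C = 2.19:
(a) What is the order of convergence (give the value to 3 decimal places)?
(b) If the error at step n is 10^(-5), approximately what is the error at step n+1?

(a) Secant method has superlinear convergence with order φ = (1+√5)/2 ≈ 1.618.
    This means |e_{n+1}| ≈ C|e_n|^1.618.

(b) With |e_n| = 10^(-5) and C = 2.19:
    |e_{n+1}| ≈ 2.19 × (10^(-5))^1.618 = 2.19 × 10^(-8.09)

(a) ≈ 1.618 (golden ratio); (b) |e_{n+1}| ≈ 1.779e-08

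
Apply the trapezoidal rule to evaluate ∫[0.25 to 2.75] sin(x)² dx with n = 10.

f(x) = sin(x)²
a = 0.25, b = 2.75, n = 10
h = (b - a)/n = 0.250000

Trapezoidal rule: (h/2)[f(x₀) + 2f(x₁) + 2f(x₂) + ... + f(xₙ)]

x_0 = 0.2500, f(x_0) = 0.061209, coefficient = 1
x_1 = 0.5000, f(x_1) = 0.229849, coefficient = 2
x_2 = 0.7500, f(x_2) = 0.464631, coefficient = 2
x_3 = 1.0000, f(x_3) = 0.708073, coefficient = 2
x_4 = 1.2500, f(x_4) = 0.900572, coefficient = 2
x_5 = 1.5000, f(x_5) = 0.994996, coefficient = 2
x_6 = 1.7500, f(x_6) = 0.968228, coefficient = 2
x_7 = 2.0000, f(x_7) = 0.826822, coefficient = 2
x_8 = 2.2500, f(x_8) = 0.605398, coefficient = 2
x_9 = 2.5000, f(x_9) = 0.358169, coefficient = 2
x_10 = 2.7500, f(x_10) = 0.145665, coefficient = 1

I ≈ (0.250000/2) × 12.320351 = 1.540044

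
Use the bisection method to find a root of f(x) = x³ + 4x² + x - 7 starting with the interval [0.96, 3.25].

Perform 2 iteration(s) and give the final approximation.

f(x) = x³ + 4x² + x - 7
Initial interval: [0.96, 3.25]

Iteration 1:
  c_1 = (0.960000 + 3.250000)/2 = 2.105000
  f(c_1) = f(2.105000) = 22.156408
  f(a) × f(c) < 0, new interval: [0.960000, 2.105000]
Iteration 2:
  c_2 = (0.960000 + 2.105000)/2 = 1.532500
  f(c_2) = f(1.532500) = 7.525887
  f(a) × f(c) < 0, new interval: [0.960000, 1.532500]

After 2 iteration(s), the approximation is c_2 = 1.532500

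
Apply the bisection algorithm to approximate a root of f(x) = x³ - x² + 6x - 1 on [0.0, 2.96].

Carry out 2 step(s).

f(x) = x³ - x² + 6x - 1
Initial interval: [0.0, 2.96]

Iteration 1:
  c_1 = (0.000000 + 2.960000)/2 = 1.480000
  f(c_1) = f(1.480000) = 8.931392
  f(a) × f(c) < 0, new interval: [0.000000, 1.480000]
Iteration 2:
  c_2 = (0.000000 + 1.480000)/2 = 0.740000
  f(c_2) = f(0.740000) = 3.297624
  f(a) × f(c) < 0, new interval: [0.000000, 0.740000]

After 2 iteration(s), the approximation is c_2 = 0.740000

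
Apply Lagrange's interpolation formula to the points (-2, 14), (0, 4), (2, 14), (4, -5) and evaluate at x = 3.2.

Lagrange interpolation formula:
P(x) = Σ yᵢ × Lᵢ(x)
where Lᵢ(x) = Π_{j≠i} (x - xⱼ)/(xᵢ - xⱼ)

L_0(3.2) = (3.2 - 0)/(-2 - 0) × (3.2 - 2)/(-2 - 2) × (3.2 - 4)/(-2 - 4) = 0.064000
L_1(3.2) = (3.2 - (-2))/(0 - (-2)) × (3.2 - 2)/(0 - 2) × (3.2 - 4)/(0 - 4) = -0.312000
L_2(3.2) = (3.2 - (-2))/(2 - (-2)) × (3.2 - 0)/(2 - 0) × (3.2 - 4)/(2 - 4) = 0.832000
L_3(3.2) = (3.2 - (-2))/(4 - (-2)) × (3.2 - 0)/(4 - 0) × (3.2 - 2)/(4 - 2) = 0.416000

P(3.2) = 14×L_0(3.2) + 4×L_1(3.2) + 14×L_2(3.2) + (-5)×L_3(3.2)
P(3.2) = 9.216000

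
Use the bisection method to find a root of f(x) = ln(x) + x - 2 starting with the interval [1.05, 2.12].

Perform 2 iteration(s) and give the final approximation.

f(x) = ln(x) + x - 2
Initial interval: [1.05, 2.12]

Iteration 1:
  c_1 = (1.050000 + 2.120000)/2 = 1.585000
  f(c_1) = f(1.585000) = 0.045584
  f(a) × f(c) < 0, new interval: [1.050000, 1.585000]
Iteration 2:
  c_2 = (1.050000 + 1.585000)/2 = 1.317500
  f(c_2) = f(1.317500) = -0.406764
  f(a) × f(c) ≥ 0, new interval: [1.317500, 1.585000]

After 2 iteration(s), the approximation is c_2 = 1.317500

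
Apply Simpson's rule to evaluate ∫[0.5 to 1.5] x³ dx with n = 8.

f(x) = x³
a = 0.5, b = 1.5, n = 8
h = (b - a)/n = 0.125000

Simpson's rule: (h/3)[f(x₀) + 4f(x₁) + 2f(x₂) + ... + f(xₙ)]

x_0 = 0.5000, f(x_0) = 0.125000, coefficient = 1
x_1 = 0.6250, f(x_1) = 0.244141, coefficient = 4
x_2 = 0.7500, f(x_2) = 0.421875, coefficient = 2
x_3 = 0.8750, f(x_3) = 0.669922, coefficient = 4
x_4 = 1.0000, f(x_4) = 1.000000, coefficient = 2
x_5 = 1.1250, f(x_5) = 1.423828, coefficient = 4
x_6 = 1.2500, f(x_6) = 1.953125, coefficient = 2
x_7 = 1.3750, f(x_7) = 2.599609, coefficient = 4
x_8 = 1.5000, f(x_8) = 3.375000, coefficient = 1

I ≈ (0.125000/3) × 30.000000 = 1.250000
Exact value: 1.250000
Error: 0.000000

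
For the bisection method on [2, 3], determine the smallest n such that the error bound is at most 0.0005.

We need (b-a)/2^n ≤ 0.0005
(3 - 2)/2^n ≤ 0.0005
1/2^n ≤ 0.0005
2^n ≥ 2000
n ≥ log₂(2000) = 10.97
n ≥ 11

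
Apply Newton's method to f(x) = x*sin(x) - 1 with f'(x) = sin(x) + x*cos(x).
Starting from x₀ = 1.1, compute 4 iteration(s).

f(x) = x*sin(x) - 1
f'(x) = sin(x) + x*cos(x)
x₀ = 1.1

Newton-Raphson formula: x_{n+1} = x_n - f(x_n)/f'(x_n)

Iteration 1:
  f(1.100000) = -0.019672
  f'(1.100000) = 1.390163
  x_1 = 1.100000 - (-0.019672)/1.390163 = 1.114151
Iteration 2:
  f(1.114151) = -0.000009
  f'(1.114151) = 1.388810
  x_2 = 1.114151 - (-0.000009)/1.388810 = 1.114157
Iteration 3:
  f(1.114157) = 0.000000
  f'(1.114157) = 1.388809
  x_3 = 1.114157 - 0.000000/1.388809 = 1.114157
Iteration 4:
  f(1.114157) = 0.000000
  f'(1.114157) = 1.388809
  x_4 = 1.114157 - 0.000000/1.388809 = 1.114157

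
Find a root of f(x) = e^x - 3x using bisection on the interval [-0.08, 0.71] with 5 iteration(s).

f(x) = e^x - 3x
Initial interval: [-0.08, 0.71]

Iteration 1:
  c_1 = (-0.080000 + 0.710000)/2 = 0.315000
  f(c_1) = f(0.315000) = 0.425259
  f(a) × f(c) ≥ 0, new interval: [0.315000, 0.710000]
Iteration 2:
  c_2 = (0.315000 + 0.710000)/2 = 0.512500
  f(c_2) = f(0.512500) = 0.131960
  f(a) × f(c) ≥ 0, new interval: [0.512500, 0.710000]
Iteration 3:
  c_3 = (0.512500 + 0.710000)/2 = 0.611250
  f(c_3) = f(0.611250) = 0.008983
  f(a) × f(c) ≥ 0, new interval: [0.611250, 0.710000]
Iteration 4:
  c_4 = (0.611250 + 0.710000)/2 = 0.660625
  f(c_4) = f(0.660625) = -0.045873
  f(a) × f(c) < 0, new interval: [0.611250, 0.660625]
Iteration 5:
  c_5 = (0.611250 + 0.660625)/2 = 0.635938
  f(c_5) = f(0.635938) = -0.019020
  f(a) × f(c) < 0, new interval: [0.611250, 0.635938]

After 5 iteration(s), the approximation is c_5 = 0.635938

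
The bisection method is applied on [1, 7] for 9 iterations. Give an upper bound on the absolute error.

Bisection error bound: |error| ≤ (b-a)/2^n
|error| ≤ (7 - 1)/2^9 = 6/2^9
|error| ≤ 0.0117187500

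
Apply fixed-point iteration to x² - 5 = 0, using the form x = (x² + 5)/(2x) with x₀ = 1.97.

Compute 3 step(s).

Equation: x² - 5 = 0
Fixed-point form: x = (x² + 5)/(2x)
x₀ = 1.97

x_1 = g(1.970000) = 2.254036
x_2 = g(2.254036) = 2.236140
x_3 = g(2.236140) = 2.236068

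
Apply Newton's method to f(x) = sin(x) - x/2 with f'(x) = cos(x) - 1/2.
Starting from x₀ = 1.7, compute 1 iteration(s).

f(x) = sin(x) - x/2
f'(x) = cos(x) - 1/2
x₀ = 1.7

Newton-Raphson formula: x_{n+1} = x_n - f(x_n)/f'(x_n)

Iteration 1:
  f(1.700000) = 0.141665
  f'(1.700000) = -0.628844
  x_1 = 1.700000 - 0.141665/(-0.628844) = 1.925278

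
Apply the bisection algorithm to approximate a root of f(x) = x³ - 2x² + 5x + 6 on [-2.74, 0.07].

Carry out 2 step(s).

f(x) = x³ - 2x² + 5x + 6
Initial interval: [-2.74, 0.07]

Iteration 1:
  c_1 = (-2.740000 + 0.070000)/2 = -1.335000
  f(c_1) = f(-1.335000) = -6.618720
  f(a) × f(c) ≥ 0, new interval: [-1.335000, 0.070000]
Iteration 2:
  c_2 = (-1.335000 + 0.070000)/2 = -0.632500
  f(c_2) = f(-0.632500) = 1.784352
  f(a) × f(c) < 0, new interval: [-1.335000, -0.632500]

After 2 iteration(s), the approximation is c_2 = -0.632500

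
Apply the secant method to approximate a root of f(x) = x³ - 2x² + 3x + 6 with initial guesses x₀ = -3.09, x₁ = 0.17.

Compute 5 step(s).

f(x) = x³ - 2x² + 3x + 6
x₀ = -3.09, x₁ = 0.17

Secant formula: x_{n+1} = x_n - f(x_n)(x_n - x_{n-1})/(f(x_n) - f(x_{n-1}))

Iteration 1:
  f(-3.090000) = -51.869829
  f(0.170000) = 6.457113
  x_2 = 0.170000 - 6.457113×(0.170000 - (-3.090000))/(6.457113 - (-51.869829))
       = -0.190900
Iteration 2:
  f(0.170000) = 6.457113
  f(-0.190900) = 5.347458
  x_3 = -0.190900 - 5.347458×(-0.190900 - 0.170000)/(5.347458 - 6.457113)
       = -1.930086
Iteration 3:
  f(-0.190900) = 5.347458
  f(-1.930086) = -14.430743
  x_4 = -1.930086 - (-14.430743)×(-1.930086 - (-0.190900))/(-14.430743 - 5.347458)
       = -0.661126
Iteration 4:
  f(-1.930086) = -14.430743
  f(-0.661126) = 2.853477
  x_5 = -0.661126 - 2.853477×(-0.661126 - (-1.930086))/(2.853477 - (-14.430743))
       = -0.870620
Iteration 5:
  f(-0.661126) = 2.853477
  f(-0.870620) = 1.212266
  x_6 = -0.870620 - 1.212266×(-0.870620 - (-0.661126))/(1.212266 - 2.853477)
       = -1.025362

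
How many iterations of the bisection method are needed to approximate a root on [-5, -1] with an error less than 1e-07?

We need (b-a)/2^n ≤ 1e-07
(-1 - (-5))/2^n ≤ 1e-07
4/2^n ≤ 1e-07
2^n ≥ 40000000
n ≥ log₂(40000000) = 25.25
n ≥ 26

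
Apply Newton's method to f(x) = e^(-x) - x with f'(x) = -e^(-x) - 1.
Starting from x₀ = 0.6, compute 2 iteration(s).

f(x) = e^(-x) - x
f'(x) = -e^(-x) - 1
x₀ = 0.6

Newton-Raphson formula: x_{n+1} = x_n - f(x_n)/f'(x_n)

Iteration 1:
  f(0.600000) = -0.051188
  f'(0.600000) = -1.548812
  x_1 = 0.600000 - (-0.051188)/(-1.548812) = 0.566950
Iteration 2:
  f(0.566950) = 0.000303
  f'(0.566950) = -1.567253
  x_2 = 0.566950 - 0.000303/(-1.567253) = 0.567143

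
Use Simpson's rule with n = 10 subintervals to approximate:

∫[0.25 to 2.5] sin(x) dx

f(x) = sin(x)
a = 0.25, b = 2.5, n = 10
h = (b - a)/n = 0.225000

Simpson's rule: (h/3)[f(x₀) + 4f(x₁) + 2f(x₂) + ... + f(xₙ)]

x_0 = 0.2500, f(x_0) = 0.247404, coefficient = 1
x_1 = 0.4750, f(x_1) = 0.457338, coefficient = 4
x_2 = 0.7000, f(x_2) = 0.644218, coefficient = 2
x_3 = 0.9250, f(x_3) = 0.798621, coefficient = 4
x_4 = 1.1500, f(x_4) = 0.912764, coefficient = 2
x_5 = 1.3750, f(x_5) = 0.980893, coefficient = 4
x_6 = 1.6000, f(x_6) = 0.999574, coefficient = 2
x_7 = 1.8250, f(x_7) = 0.967864, coefficient = 4
x_8 = 2.0500, f(x_8) = 0.887362, coefficient = 2
x_9 = 2.2750, f(x_9) = 0.762127, coefficient = 4
x_10 = 2.5000, f(x_10) = 0.598472, coefficient = 1

I ≈ (0.225000/3) × 23.601085 = 1.770081
Exact value: 1.770056
Error: 0.000025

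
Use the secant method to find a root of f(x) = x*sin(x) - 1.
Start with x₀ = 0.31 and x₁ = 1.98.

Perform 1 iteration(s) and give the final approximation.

f(x) = x*sin(x) - 1
x₀ = 0.31, x₁ = 1.98

Secant formula: x_{n+1} = x_n - f(x_n)(x_n - x_{n-1})/(f(x_n) - f(x_{n-1}))

Iteration 1:
  f(0.310000) = -0.905432
  f(1.980000) = 0.816527
  x_2 = 1.980000 - 0.816527×(1.980000 - 0.310000)/(0.816527 - (-0.905432))
       = 1.188111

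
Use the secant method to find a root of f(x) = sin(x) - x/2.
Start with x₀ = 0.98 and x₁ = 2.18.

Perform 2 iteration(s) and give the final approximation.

f(x) = sin(x) - x/2
x₀ = 0.98, x₁ = 2.18

Secant formula: x_{n+1} = x_n - f(x_n)(x_n - x_{n-1})/(f(x_n) - f(x_{n-1}))

Iteration 1:
  f(0.980000) = 0.340497
  f(2.180000) = -0.269896
  x_2 = 2.180000 - (-0.269896)×(2.180000 - 0.980000)/(-0.269896 - 0.340497)
       = 1.649399
Iteration 2:
  f(2.180000) = -0.269896
  f(1.649399) = 0.172213
  x_3 = 1.649399 - 0.172213×(1.649399 - 2.180000)/(0.172213 - (-0.269896))
       = 1.856082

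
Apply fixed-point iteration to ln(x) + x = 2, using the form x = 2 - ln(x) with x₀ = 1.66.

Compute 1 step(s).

Equation: ln(x) + x = 2
Fixed-point form: x = 2 - ln(x)
x₀ = 1.66

x_1 = g(1.660000) = 1.493182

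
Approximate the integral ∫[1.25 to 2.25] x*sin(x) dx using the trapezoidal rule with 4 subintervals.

f(x) = x*sin(x)
a = 1.25, b = 2.25, n = 4
h = (b - a)/n = 0.250000

Trapezoidal rule: (h/2)[f(x₀) + 2f(x₁) + 2f(x₂) + ... + f(xₙ)]

x_0 = 1.2500, f(x_0) = 1.186231, coefficient = 1
x_1 = 1.5000, f(x_1) = 1.496242, coefficient = 2
x_2 = 1.7500, f(x_2) = 1.721975, coefficient = 2
x_3 = 2.0000, f(x_3) = 1.818595, coefficient = 2
x_4 = 2.2500, f(x_4) = 1.750665, coefficient = 1

I ≈ (0.250000/2) × 13.010521 = 1.626315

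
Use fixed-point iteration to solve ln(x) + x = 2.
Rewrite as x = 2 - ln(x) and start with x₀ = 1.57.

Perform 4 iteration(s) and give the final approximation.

Equation: ln(x) + x = 2
Fixed-point form: x = 2 - ln(x)
x₀ = 1.57

x_1 = g(1.570000) = 1.548924
x_2 = g(1.548924) = 1.562439
x_3 = g(1.562439) = 1.553752
x_4 = g(1.553752) = 1.559327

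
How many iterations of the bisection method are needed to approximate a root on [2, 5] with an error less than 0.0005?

We need (b-a)/2^n ≤ 0.0005
(5 - 2)/2^n ≤ 0.0005
3/2^n ≤ 0.0005
2^n ≥ 6000
n ≥ log₂(6000) = 12.55
n ≥ 13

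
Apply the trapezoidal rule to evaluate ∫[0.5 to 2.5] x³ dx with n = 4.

f(x) = x³
a = 0.5, b = 2.5, n = 4
h = (b - a)/n = 0.500000

Trapezoidal rule: (h/2)[f(x₀) + 2f(x₁) + 2f(x₂) + ... + f(xₙ)]

x_0 = 0.5000, f(x_0) = 0.125000, coefficient = 1
x_1 = 1.0000, f(x_1) = 1.000000, coefficient = 2
x_2 = 1.5000, f(x_2) = 3.375000, coefficient = 2
x_3 = 2.0000, f(x_3) = 8.000000, coefficient = 2
x_4 = 2.5000, f(x_4) = 15.625000, coefficient = 1

I ≈ (0.500000/2) × 40.500000 = 10.125000
Exact value: 9.750000
Error: 0.375000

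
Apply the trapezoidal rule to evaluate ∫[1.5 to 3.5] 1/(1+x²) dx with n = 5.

f(x) = 1/(1+x²)
a = 1.5, b = 3.5, n = 5
h = (b - a)/n = 0.400000

Trapezoidal rule: (h/2)[f(x₀) + 2f(x₁) + 2f(x₂) + ... + f(xₙ)]

x_0 = 1.5000, f(x_0) = 0.307692, coefficient = 1
x_1 = 1.9000, f(x_1) = 0.216920, coefficient = 2
x_2 = 2.3000, f(x_2) = 0.158983, coefficient = 2
x_3 = 2.7000, f(x_3) = 0.120627, coefficient = 2
x_4 = 3.1000, f(x_4) = 0.094251, coefficient = 2
x_5 = 3.5000, f(x_5) = 0.075472, coefficient = 1

I ≈ (0.400000/2) × 1.564724 = 0.312945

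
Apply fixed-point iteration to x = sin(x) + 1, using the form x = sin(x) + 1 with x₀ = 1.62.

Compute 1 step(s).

Equation: x = sin(x) + 1
Fixed-point form: x = sin(x) + 1
x₀ = 1.62

x_1 = g(1.620000) = 1.998790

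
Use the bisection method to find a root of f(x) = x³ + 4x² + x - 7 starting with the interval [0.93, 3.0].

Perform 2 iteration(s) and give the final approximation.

f(x) = x³ + 4x² + x - 7
Initial interval: [0.93, 3.0]

Iteration 1:
  c_1 = (0.930000 + 3.000000)/2 = 1.965000
  f(c_1) = f(1.965000) = 17.997207
  f(a) × f(c) < 0, new interval: [0.930000, 1.965000]
Iteration 2:
  c_2 = (0.930000 + 1.965000)/2 = 1.447500
  f(c_2) = f(1.447500) = 5.861408
  f(a) × f(c) < 0, new interval: [0.930000, 1.447500]

After 2 iteration(s), the approximation is c_2 = 1.447500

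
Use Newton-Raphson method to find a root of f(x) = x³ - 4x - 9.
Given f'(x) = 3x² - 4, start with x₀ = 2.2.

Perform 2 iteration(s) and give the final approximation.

f(x) = x³ - 4x - 9
f'(x) = 3x² - 4
x₀ = 2.2

Newton-Raphson formula: x_{n+1} = x_n - f(x_n)/f'(x_n)

Iteration 1:
  f(2.200000) = -7.152000
  f'(2.200000) = 10.520000
  x_1 = 2.200000 - (-7.152000)/10.520000 = 2.879848
Iteration 2:
  f(2.879848) = 3.364696
  f'(2.879848) = 20.880572
  x_2 = 2.879848 - 3.364696/20.880572 = 2.718708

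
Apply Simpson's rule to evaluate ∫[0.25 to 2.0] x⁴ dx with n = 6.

f(x) = x⁴
a = 0.25, b = 2.0, n = 6
h = (b - a)/n = 0.291667

Simpson's rule: (h/3)[f(x₀) + 4f(x₁) + 2f(x₂) + ... + f(xₙ)]

x_0 = 0.2500, f(x_0) = 0.003906, coefficient = 1
x_1 = 0.5417, f(x_1) = 0.086085, coefficient = 4
x_2 = 0.8333, f(x_2) = 0.482253, coefficient = 2
x_3 = 1.1250, f(x_3) = 1.601807, coefficient = 4
x_4 = 1.4167, f(x_4) = 4.027826, coefficient = 2
x_5 = 1.7083, f(x_5) = 8.517075, coefficient = 4
x_6 = 2.0000, f(x_6) = 16.000000, coefficient = 1

I ≈ (0.291667/3) × 65.843931 = 6.401493
Exact value: 6.399805
Error: 0.001689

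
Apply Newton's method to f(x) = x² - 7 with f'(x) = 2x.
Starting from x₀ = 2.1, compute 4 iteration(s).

f(x) = x² - 7
f'(x) = 2x
x₀ = 2.1

Newton-Raphson formula: x_{n+1} = x_n - f(x_n)/f'(x_n)

Iteration 1:
  f(2.100000) = -2.590000
  f'(2.100000) = 4.200000
  x_1 = 2.100000 - (-2.590000)/4.200000 = 2.716667
Iteration 2:
  f(2.716667) = 0.380278
  f'(2.716667) = 5.433333
  x_2 = 2.716667 - 0.380278/5.433333 = 2.646677
Iteration 3:
  f(2.646677) = 0.004899
  f'(2.646677) = 5.293354
  x_3 = 2.646677 - 0.004899/5.293354 = 2.645751
Iteration 4:
  f(2.645751) = 0.000001
  f'(2.645751) = 5.291503
  x_4 = 2.645751 - 0.000001/5.291503 = 2.645751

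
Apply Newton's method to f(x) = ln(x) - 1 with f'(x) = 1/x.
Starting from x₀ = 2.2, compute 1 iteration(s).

f(x) = ln(x) - 1
f'(x) = 1/x
x₀ = 2.2

Newton-Raphson formula: x_{n+1} = x_n - f(x_n)/f'(x_n)

Iteration 1:
  f(2.200000) = -0.211543
  f'(2.200000) = 0.454545
  x_1 = 2.200000 - (-0.211543)/0.454545 = 2.665394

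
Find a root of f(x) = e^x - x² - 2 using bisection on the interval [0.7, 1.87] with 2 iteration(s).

f(x) = e^x - x² - 2
Initial interval: [0.7, 1.87]

Iteration 1:
  c_1 = (0.700000 + 1.870000)/2 = 1.285000
  f(c_1) = f(1.285000) = -0.036557
  f(a) × f(c) ≥ 0, new interval: [1.285000, 1.870000]
Iteration 2:
  c_2 = (1.285000 + 1.870000)/2 = 1.577500
  f(c_2) = f(1.577500) = 0.354327
  f(a) × f(c) < 0, new interval: [1.285000, 1.577500]

After 2 iteration(s), the approximation is c_2 = 1.577500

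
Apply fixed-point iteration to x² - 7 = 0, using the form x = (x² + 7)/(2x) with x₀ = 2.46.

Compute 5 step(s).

Equation: x² - 7 = 0
Fixed-point form: x = (x² + 7)/(2x)
x₀ = 2.46

x_1 = g(2.460000) = 2.652764
x_2 = g(2.652764) = 2.645761
x_3 = g(2.645761) = 2.645751
x_4 = g(2.645751) = 2.645751
x_5 = g(2.645751) = 2.645751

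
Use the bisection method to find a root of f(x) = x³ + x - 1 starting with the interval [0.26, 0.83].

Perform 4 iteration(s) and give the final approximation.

f(x) = x³ + x - 1
Initial interval: [0.26, 0.83]

Iteration 1:
  c_1 = (0.260000 + 0.830000)/2 = 0.545000
  f(c_1) = f(0.545000) = -0.293121
  f(a) × f(c) ≥ 0, new interval: [0.545000, 0.830000]
Iteration 2:
  c_2 = (0.545000 + 0.830000)/2 = 0.687500
  f(c_2) = f(0.687500) = 0.012451
  f(a) × f(c) < 0, new interval: [0.545000, 0.687500]
Iteration 3:
  c_3 = (0.545000 + 0.687500)/2 = 0.616250
  f(c_3) = f(0.616250) = -0.149720
  f(a) × f(c) ≥ 0, new interval: [0.616250, 0.687500]
Iteration 4:
  c_4 = (0.616250 + 0.687500)/2 = 0.651875
  f(c_4) = f(0.651875) = -0.071117
  f(a) × f(c) ≥ 0, new interval: [0.651875, 0.687500]

After 4 iteration(s), the approximation is c_4 = 0.651875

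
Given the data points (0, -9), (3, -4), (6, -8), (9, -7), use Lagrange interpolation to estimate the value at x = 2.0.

Lagrange interpolation formula:
P(x) = Σ yᵢ × Lᵢ(x)
where Lᵢ(x) = Π_{j≠i} (x - xⱼ)/(xᵢ - xⱼ)

L_0(2.0) = (2.0 - 3)/(0 - 3) × (2.0 - 6)/(0 - 6) × (2.0 - 9)/(0 - 9) = 0.172840
L_1(2.0) = (2.0 - 0)/(3 - 0) × (2.0 - 6)/(3 - 6) × (2.0 - 9)/(3 - 9) = 1.037037
L_2(2.0) = (2.0 - 0)/(6 - 0) × (2.0 - 3)/(6 - 3) × (2.0 - 9)/(6 - 9) = -0.259259
L_3(2.0) = (2.0 - 0)/(9 - 0) × (2.0 - 3)/(9 - 3) × (2.0 - 6)/(9 - 6) = 0.049383

P(2.0) = (-9)×L_0(2.0) + (-4)×L_1(2.0) + (-8)×L_2(2.0) + (-7)×L_3(2.0)
P(2.0) = -3.975309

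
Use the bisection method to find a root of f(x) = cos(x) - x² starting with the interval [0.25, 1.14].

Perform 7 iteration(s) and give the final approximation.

f(x) = cos(x) - x²
Initial interval: [0.25, 1.14]

Iteration 1:
  c_1 = (0.250000 + 1.140000)/2 = 0.695000
  f(c_1) = f(0.695000) = 0.285029
  f(a) × f(c) ≥ 0, new interval: [0.695000, 1.140000]
Iteration 2:
  c_2 = (0.695000 + 1.140000)/2 = 0.917500
  f(c_2) = f(0.917500) = -0.233999
  f(a) × f(c) < 0, new interval: [0.695000, 0.917500]
Iteration 3:
  c_3 = (0.695000 + 0.917500)/2 = 0.806250
  f(c_3) = f(0.806250) = 0.042171
  f(a) × f(c) ≥ 0, new interval: [0.806250, 0.917500]
Iteration 4:
  c_4 = (0.806250 + 0.917500)/2 = 0.861875
  f(c_4) = f(0.861875) = -0.091813
  f(a) × f(c) < 0, new interval: [0.806250, 0.861875]
Iteration 5:
  c_5 = (0.806250 + 0.861875)/2 = 0.834062
  f(c_5) = f(0.834062) = -0.023788
  f(a) × f(c) < 0, new interval: [0.806250, 0.834062]
Iteration 6:
  c_6 = (0.806250 + 0.834062)/2 = 0.820156
  f(c_6) = f(0.820156) = 0.009451
  f(a) × f(c) ≥ 0, new interval: [0.820156, 0.834062]
Iteration 7:
  c_7 = (0.820156 + 0.834062)/2 = 0.827109
  f(c_7) = f(0.827109) = -0.007104
  f(a) × f(c) < 0, new interval: [0.820156, 0.827109]

After 7 iteration(s), the approximation is c_7 = 0.827109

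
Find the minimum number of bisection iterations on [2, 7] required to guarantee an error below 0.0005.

We need (b-a)/2^n ≤ 0.0005
(7 - 2)/2^n ≤ 0.0005
5/2^n ≤ 0.0005
2^n ≥ 10000
n ≥ log₂(10000) = 13.29
n ≥ 14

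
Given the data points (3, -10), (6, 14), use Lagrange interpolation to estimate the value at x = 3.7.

Lagrange interpolation formula:
P(x) = Σ yᵢ × Lᵢ(x)
where Lᵢ(x) = Π_{j≠i} (x - xⱼ)/(xᵢ - xⱼ)

L_0(3.7) = (3.7 - 6)/(3 - 6) = 0.766667
L_1(3.7) = (3.7 - 3)/(6 - 3) = 0.233333

P(3.7) = (-10)×L_0(3.7) + 14×L_1(3.7)
P(3.7) = -4.400000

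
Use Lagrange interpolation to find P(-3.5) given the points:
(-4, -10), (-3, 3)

Lagrange interpolation formula:
P(x) = Σ yᵢ × Lᵢ(x)
where Lᵢ(x) = Π_{j≠i} (x - xⱼ)/(xᵢ - xⱼ)

L_0(-3.5) = (-3.5 - (-3))/(-4 - (-3)) = 0.500000
L_1(-3.5) = (-3.5 - (-4))/(-3 - (-4)) = 0.500000

P(-3.5) = (-10)×L_0(-3.5) + 3×L_1(-3.5)
P(-3.5) = -3.500000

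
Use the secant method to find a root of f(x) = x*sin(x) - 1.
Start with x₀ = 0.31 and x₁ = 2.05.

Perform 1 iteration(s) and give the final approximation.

f(x) = x*sin(x) - 1
x₀ = 0.31, x₁ = 2.05

Secant formula: x_{n+1} = x_n - f(x_n)(x_n - x_{n-1})/(f(x_n) - f(x_{n-1}))

Iteration 1:
  f(0.310000) = -0.905432
  f(2.050000) = 0.819093
  x_2 = 2.050000 - 0.819093×(2.050000 - 0.310000)/(0.819093 - (-0.905432))
       = 1.223557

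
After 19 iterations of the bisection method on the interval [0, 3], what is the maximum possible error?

Bisection error bound: |error| ≤ (b-a)/2^n
|error| ≤ (3 - 0)/2^19 = 3/2^19
|error| ≤ 0.0000057220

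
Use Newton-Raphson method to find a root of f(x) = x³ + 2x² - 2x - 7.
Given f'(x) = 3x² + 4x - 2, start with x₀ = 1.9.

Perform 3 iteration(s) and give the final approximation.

f(x) = x³ + 2x² - 2x - 7
f'(x) = 3x² + 4x - 2
x₀ = 1.9

Newton-Raphson formula: x_{n+1} = x_n - f(x_n)/f'(x_n)

Iteration 1:
  f(1.900000) = 3.279000
  f'(1.900000) = 16.430000
  x_1 = 1.900000 - 3.279000/16.430000 = 1.700426
Iteration 2:
  f(1.700426) = 0.298740
  f'(1.700426) = 13.476050
  x_2 = 1.700426 - 0.298740/13.476050 = 1.678258
Iteration 3:
  f(1.678258) = 0.003479
  f'(1.678258) = 13.162679
  x_3 = 1.678258 - 0.003479/13.162679 = 1.677994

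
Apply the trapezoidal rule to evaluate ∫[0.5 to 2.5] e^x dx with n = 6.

f(x) = e^x
a = 0.5, b = 2.5, n = 6
h = (b - a)/n = 0.333333

Trapezoidal rule: (h/2)[f(x₀) + 2f(x₁) + 2f(x₂) + ... + f(xₙ)]

x_0 = 0.5000, f(x_0) = 1.648721, coefficient = 1
x_1 = 0.8333, f(x_1) = 2.300976, coefficient = 2
x_2 = 1.1667, f(x_2) = 3.211271, coefficient = 2
x_3 = 1.5000, f(x_3) = 4.481689, coefficient = 2
x_4 = 1.8333, f(x_4) = 6.254701, coefficient = 2
x_5 = 2.1667, f(x_5) = 8.729138, coefficient = 2
x_6 = 2.5000, f(x_6) = 12.182494, coefficient = 1

I ≈ (0.333333/2) × 63.786765 = 10.631127
Exact value: 10.533773
Error: 0.097355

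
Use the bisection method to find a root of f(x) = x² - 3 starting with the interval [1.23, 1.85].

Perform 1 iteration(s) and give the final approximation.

f(x) = x² - 3
Initial interval: [1.23, 1.85]

Iteration 1:
  c_1 = (1.230000 + 1.850000)/2 = 1.540000
  f(c_1) = f(1.540000) = -0.628400
  f(a) × f(c) ≥ 0, new interval: [1.540000, 1.850000]

After 1 iteration(s), the approximation is c_1 = 1.540000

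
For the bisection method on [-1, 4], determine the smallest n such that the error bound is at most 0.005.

We need (b-a)/2^n ≤ 0.005
(4 - (-1))/2^n ≤ 0.005
5/2^n ≤ 0.005
2^n ≥ 1000
n ≥ log₂(1000) = 9.97
n ≥ 10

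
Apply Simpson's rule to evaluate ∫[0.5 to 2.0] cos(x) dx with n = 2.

f(x) = cos(x)
a = 0.5, b = 2.0, n = 2
h = (b - a)/n = 0.750000

Simpson's rule: (h/3)[f(x₀) + 4f(x₁) + 2f(x₂) + ... + f(xₙ)]

x_0 = 0.5000, f(x_0) = 0.877583, coefficient = 1
x_1 = 1.2500, f(x_1) = 0.315322, coefficient = 4
x_2 = 2.0000, f(x_2) = -0.416147, coefficient = 1

I ≈ (0.750000/3) × 1.722725 = 0.430681
Exact value: 0.429872
Error: 0.000809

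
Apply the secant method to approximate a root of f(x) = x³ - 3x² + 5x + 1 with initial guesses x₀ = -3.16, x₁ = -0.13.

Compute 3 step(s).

f(x) = x³ - 3x² + 5x + 1
x₀ = -3.16, x₁ = -0.13

Secant formula: x_{n+1} = x_n - f(x_n)(x_n - x_{n-1})/(f(x_n) - f(x_{n-1}))

Iteration 1:
  f(-3.160000) = -76.311296
  f(-0.130000) = 0.297103
  x_2 = -0.130000 - 0.297103×(-0.130000 - (-3.160000))/(0.297103 - (-76.311296))
       = -0.141751
Iteration 2:
  f(-0.130000) = 0.297103
  f(-0.141751) = 0.228117
  x_3 = -0.141751 - 0.228117×(-0.141751 - (-0.130000))/(0.228117 - 0.297103)
       = -0.180608
Iteration 3:
  f(-0.141751) = 0.228117
  f(-0.180608) = -0.006789
  x_4 = -0.180608 - (-0.006789)×(-0.180608 - (-0.141751))/(-0.006789 - 0.228117)
       = -0.179485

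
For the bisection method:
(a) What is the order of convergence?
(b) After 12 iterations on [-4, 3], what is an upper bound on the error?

(a) Bisection has linear (order 1) convergence; the error is halved each step.

(b) Error bound = (b-a)/2^n = (3 - (-4))/2^{12}
    = 7/2^{12}

(a) 1 (linear); (b) error ≤ 1.71e-03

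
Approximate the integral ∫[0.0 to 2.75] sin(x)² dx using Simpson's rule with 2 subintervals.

f(x) = sin(x)²
a = 0.0, b = 2.75, n = 2
h = (b - a)/n = 1.375000

Simpson's rule: (h/3)[f(x₀) + 4f(x₁) + 2f(x₂) + ... + f(xₙ)]

x_0 = 0.0000, f(x_0) = 0.000000, coefficient = 1
x_1 = 1.3750, f(x_1) = 0.962151, coefficient = 4
x_2 = 2.7500, f(x_2) = 0.145665, coefficient = 1

I ≈ (1.375000/3) × 3.994270 = 1.830707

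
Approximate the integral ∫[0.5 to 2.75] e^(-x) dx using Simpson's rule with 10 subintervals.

f(x) = e^(-x)
a = 0.5, b = 2.75, n = 10
h = (b - a)/n = 0.225000

Simpson's rule: (h/3)[f(x₀) + 4f(x₁) + 2f(x₂) + ... + f(xₙ)]

x_0 = 0.5000, f(x_0) = 0.606531, coefficient = 1
x_1 = 0.7250, f(x_1) = 0.484325, coefficient = 4
x_2 = 0.9500, f(x_2) = 0.386741, coefficient = 2
x_3 = 1.1750, f(x_3) = 0.308819, coefficient = 4
x_4 = 1.4000, f(x_4) = 0.246597, coefficient = 2
x_5 = 1.6250, f(x_5) = 0.196912, coefficient = 4
x_6 = 1.8500, f(x_6) = 0.157237, coefficient = 2
x_7 = 2.0750, f(x_7) = 0.125556, coefficient = 4
x_8 = 2.3000, f(x_8) = 0.100259, coefficient = 2
x_9 = 2.5250, f(x_9) = 0.080058, coefficient = 4
x_10 = 2.7500, f(x_10) = 0.063928, coefficient = 1

I ≈ (0.225000/3) × 7.234806 = 0.542610
Exact value: 0.542603
Error: 0.000008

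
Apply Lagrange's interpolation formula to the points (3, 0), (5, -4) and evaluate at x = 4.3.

Lagrange interpolation formula:
P(x) = Σ yᵢ × Lᵢ(x)
where Lᵢ(x) = Π_{j≠i} (x - xⱼ)/(xᵢ - xⱼ)

L_0(4.3) = (4.3 - 5)/(3 - 5) = 0.350000
L_1(4.3) = (4.3 - 3)/(5 - 3) = 0.650000

P(4.3) = 0×L_0(4.3) + (-4)×L_1(4.3)
P(4.3) = -2.600000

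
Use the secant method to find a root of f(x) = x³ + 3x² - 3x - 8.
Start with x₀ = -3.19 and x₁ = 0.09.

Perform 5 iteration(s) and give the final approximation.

f(x) = x³ + 3x² - 3x - 8
x₀ = -3.19, x₁ = 0.09

Secant formula: x_{n+1} = x_n - f(x_n)(x_n - x_{n-1})/(f(x_n) - f(x_{n-1}))

Iteration 1:
  f(-3.190000) = -0.363459
  f(0.090000) = -8.244971
  x_2 = 0.090000 - (-8.244971)×(0.090000 - (-3.190000))/(-8.244971 - (-0.363459))
       = -3.341258
Iteration 2:
  f(0.090000) = -8.244971
  f(-3.341258) = -1.786037
  x_3 = -3.341258 - (-1.786037)×(-3.341258 - 0.090000)/(-1.786037 - (-8.244971))
       = -4.290077
Iteration 3:
  f(-3.341258) = -1.786037
  f(-4.290077) = -18.873321
  x_4 = -4.290077 - (-18.873321)×(-4.290077 - (-3.341258))/(-18.873321 - (-1.786037))
       = -3.242084
Iteration 4:
  f(-4.290077) = -18.873321
  f(-3.242084) = -0.818318
  x_5 = -3.242084 - (-0.818318)×(-3.242084 - (-4.290077))/(-0.818318 - (-18.873321))
       = -3.194585
Iteration 5:
  f(-3.242084) = -0.818318
  f(-3.194585) = -0.402058
  x_6 = -3.194585 - (-0.402058)×(-3.194585 - (-3.242084))/(-0.402058 - (-0.818318))
       = -3.148707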